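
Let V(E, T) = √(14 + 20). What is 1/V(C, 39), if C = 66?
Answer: √34/34 ≈ 0.17150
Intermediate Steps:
V(E, T) = √34
1/V(C, 39) = 1/(√34) = √34/34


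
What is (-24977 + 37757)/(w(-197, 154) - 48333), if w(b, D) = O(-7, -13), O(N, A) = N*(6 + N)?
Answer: -6390/24163 ≈ -0.26445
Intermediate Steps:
w(b, D) = 7 (w(b, D) = -7*(6 - 7) = -7*(-1) = 7)
(-24977 + 37757)/(w(-197, 154) - 48333) = (-24977 + 37757)/(7 - 48333) = 12780/(-48326) = 12780*(-1/48326) = -6390/24163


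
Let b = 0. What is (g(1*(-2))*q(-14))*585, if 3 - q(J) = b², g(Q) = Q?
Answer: -3510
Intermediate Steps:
q(J) = 3 (q(J) = 3 - 1*0² = 3 - 1*0 = 3 + 0 = 3)
(g(1*(-2))*q(-14))*585 = ((1*(-2))*3)*585 = -2*3*585 = -6*585 = -3510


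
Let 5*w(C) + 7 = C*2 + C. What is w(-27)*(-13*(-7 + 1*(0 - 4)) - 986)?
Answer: 74184/5 ≈ 14837.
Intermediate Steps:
w(C) = -7/5 + 3*C/5 (w(C) = -7/5 + (C*2 + C)/5 = -7/5 + (2*C + C)/5 = -7/5 + (3*C)/5 = -7/5 + 3*C/5)
w(-27)*(-13*(-7 + 1*(0 - 4)) - 986) = (-7/5 + (⅗)*(-27))*(-13*(-7 + 1*(0 - 4)) - 986) = (-7/5 - 81/5)*(-13*(-7 + 1*(-4)) - 986) = -88*(-13*(-7 - 4) - 986)/5 = -88*(-13*(-11) - 986)/5 = -88*(143 - 986)/5 = -88/5*(-843) = 74184/5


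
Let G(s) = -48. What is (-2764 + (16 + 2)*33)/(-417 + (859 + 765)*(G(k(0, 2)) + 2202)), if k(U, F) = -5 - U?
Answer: -2170/3497679 ≈ -0.00062041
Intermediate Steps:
(-2764 + (16 + 2)*33)/(-417 + (859 + 765)*(G(k(0, 2)) + 2202)) = (-2764 + (16 + 2)*33)/(-417 + (859 + 765)*(-48 + 2202)) = (-2764 + 18*33)/(-417 + 1624*2154) = (-2764 + 594)/(-417 + 3498096) = -2170/3497679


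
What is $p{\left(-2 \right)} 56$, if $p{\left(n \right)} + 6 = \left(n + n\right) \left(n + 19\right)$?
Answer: $-4144$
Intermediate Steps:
$p{\left(n \right)} = -6 + 2 n \left(19 + n\right)$ ($p{\left(n \right)} = -6 + \left(n + n\right) \left(n + 19\right) = -6 + 2 n \left(19 + n\right)$)
$p{\left(-2 \right)} 56 = \left(-6 + 2 \left(-2\right)^{2} + 38 \left(-2\right)\right) 56 = \left(-6 + 2 \cdot 4 - 76\right) 56 = \left(-6 + 8 - 76\right) 56 = \left(-74\right) 56 = -4144$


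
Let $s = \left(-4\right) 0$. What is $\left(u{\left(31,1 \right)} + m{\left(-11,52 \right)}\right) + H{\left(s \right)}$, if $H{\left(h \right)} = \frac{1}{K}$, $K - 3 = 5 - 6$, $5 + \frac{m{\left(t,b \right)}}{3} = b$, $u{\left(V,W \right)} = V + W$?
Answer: $\frac{347}{2} \approx 173.5$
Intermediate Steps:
$m{\left(t,b \right)} = -15 + 3 b$
$K = 2$ ($K = 3 + \left(5 - 6\right) = 3 - 1 = 2$)
$s = 0$
$H{\left(h \right)} = \frac{1}{2}$
$\left(u{\left(31,1 \right)} + m{\left(-11,52 \right)}\right) + H{\left(s \right)} = \left(\left(31 + 1\right) + \left(-15 + 3 \cdot 52\right)\right) + \frac{1}{2} = \left(32 + \left(-15 + 156\right)\right) + \frac{1}{2} = \left(32 + 141\right) + \frac{1}{2} = 173 + \frac{1}{2} = \frac{347}{2}$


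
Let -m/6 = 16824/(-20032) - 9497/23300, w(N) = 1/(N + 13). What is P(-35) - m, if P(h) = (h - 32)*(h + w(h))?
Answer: 187764229449/80221900 ≈ 2340.6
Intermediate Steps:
w(N) = 1/(13 + N)
m = 54585291/7292900 (m = -6*(16824/(-20032) - 9497/23300) = -6*(16824*(-1/20032) - 9497*1/23300) = -6*(-2103/2504 - 9497/23300) = -6*(-18195097/14585800) = 54585291/7292900 ≈ 7.4847)
P(h) = (-32 + h)*(h + 1/(13 + h)) (P(h) = (h - 32)*(h + 1/(13 + h)) = (-32 + h)*(h + 1/(13 + h)))
P(-35) - m = (-32 - 35 - 35*(-32 - 35)*(13 - 35))/(13 - 35) - 1*54585291/7292900 = (-32 - 35 - 35*(-67)*(-22))/(-22) - 54585291/7292900 = -(-32 - 35 - 51590)/22 - 54585291/7292900 = -1/22*(-51657) - 54585291/7292900 = 51657/22 - 54585291/7292900 = 187764229449/80221900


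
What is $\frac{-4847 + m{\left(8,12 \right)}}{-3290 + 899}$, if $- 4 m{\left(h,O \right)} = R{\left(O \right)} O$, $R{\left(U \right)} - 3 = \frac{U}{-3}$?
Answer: $\frac{4844}{2391} \approx 2.0259$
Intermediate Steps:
$R{\left(U \right)} = 3 - \frac{U}{3}$ ($R{\left(U \right)} = 3 + \frac{U}{-3} = 3 + U \left(- \frac{1}{3}\right) = 3 - \frac{U}{3}$)
$m{\left(h,O \right)} = - \frac{O \left(3 - \frac{O}{3}\right)}{4}$ ($m{\left(h,O \right)} = - \frac{\left(3 - \frac{O}{3}\right) O}{4} = - \frac{O \left(3 - \frac{O}{3}\right)}{4}$)
$\frac{-4847 + m{\left(8,12 \right)}}{-3290 + 899} = \frac{-4847 + \frac{1}{12} \cdot 12 \left(-9 + 12\right)}{-3290 + 899} = \frac{-4847 + \frac{1}{12} \cdot 12 \cdot 3}{-2391} = \left(-4847 + 3\right) \left(- \frac{1}{2391}\right) = \left(-4844\right) \left(- \frac{1}{2391}\right) = \frac{4844}{2391}$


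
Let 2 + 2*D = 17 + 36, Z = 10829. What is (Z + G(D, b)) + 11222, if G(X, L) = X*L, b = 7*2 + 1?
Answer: 44867/2 ≈ 22434.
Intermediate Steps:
D = 51/2 (D = -1 + (17 + 36)/2 = -1 + (½)*53 = -1 + 53/2 = 51/2 ≈ 25.500)
b = 15 (b = 14 + 1 = 15)
G(X, L) = L*X
(Z + G(D, b)) + 11222 = (10829 + 15*(51/2)) + 11222 = (10829 + 765/2) + 11222 = 22423/2 + 11222 = 44867/2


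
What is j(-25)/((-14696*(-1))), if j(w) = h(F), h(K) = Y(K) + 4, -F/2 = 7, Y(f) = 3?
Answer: 7/14696 ≈ 0.00047632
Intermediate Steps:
F = -14 (F = -2*7 = -14)
h(K) = 7 (h(K) = 3 + 4 = 7)
j(w) = 7
j(-25)/((-14696*(-1))) = 7/((-14696*(-1))) = 7/14696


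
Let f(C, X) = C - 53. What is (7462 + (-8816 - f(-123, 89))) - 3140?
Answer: -4318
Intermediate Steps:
f(C, X) = -53 + C
(7462 + (-8816 - f(-123, 89))) - 3140 = (7462 + (-8816 - (-53 - 123))) - 3140 = (7462 + (-8816 - 1*(-176))) - 3140 = (7462 + (-8816 + 176)) - 3140 = (7462 - 8640) - 3140 = -1178 - 3140 = -4318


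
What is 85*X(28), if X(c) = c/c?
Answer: 85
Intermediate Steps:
X(c) = 1
85*X(28) = 85*1 = 85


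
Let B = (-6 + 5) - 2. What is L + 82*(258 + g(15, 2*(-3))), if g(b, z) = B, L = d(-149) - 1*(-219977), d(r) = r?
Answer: 240738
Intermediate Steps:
B = -3 (B = -1 - 2 = -3)
L = 219828 (L = -149 - 1*(-219977) = -149 + 219977 = 219828)
g(b, z) = -3
L + 82*(258 + g(15, 2*(-3))) = 219828 + 82*(258 - 3) = 219828 + 82*255 = 219828 + 20910 = 240738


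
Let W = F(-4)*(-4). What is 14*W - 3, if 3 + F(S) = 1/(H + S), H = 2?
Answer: 193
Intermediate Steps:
F(S) = -3 + 1/(2 + S)
W = 14 (W = ((-5 - 3*(-4))/(2 - 4))*(-4) = ((-5 + 12)/(-2))*(-4) = -½*7*(-4) = -7/2*(-4) = 14)
14*W - 3 = 14*14 - 3 = 196 - 3 = 193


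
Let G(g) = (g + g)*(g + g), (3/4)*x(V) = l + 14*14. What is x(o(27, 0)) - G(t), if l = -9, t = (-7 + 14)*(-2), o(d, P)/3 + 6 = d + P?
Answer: -1604/3 ≈ -534.67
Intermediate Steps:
o(d, P) = -18 + 3*P + 3*d (o(d, P) = -18 + 3*(d + P) = -18 + 3*(P + d) = -18 + (3*P + 3*d) = -18 + 3*P + 3*d)
t = -14 (t = 7*(-2) = -14)
x(V) = 748/3 (x(V) = 4*(-9 + 14*14)/3 = 4*(-9 + 196)/3 = (4/3)*187 = 748/3)
G(g) = 4*g**2 (G(g) = (2*g)*(2*g) = 4*g**2)
x(o(27, 0)) - G(t) = 748/3 - 4*(-14)**2 = 748/3 - 4*196 = 748/3 - 1*784 = 748/3 - 784 = -1604/3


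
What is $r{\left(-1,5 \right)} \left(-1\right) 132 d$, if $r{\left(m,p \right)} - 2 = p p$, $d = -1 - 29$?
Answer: $106920$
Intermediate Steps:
$d = -30$
$r{\left(m,p \right)} = 2 + p^{2}$ ($r{\left(m,p \right)} = 2 + p p = 2 + p^{2}$)
$r{\left(-1,5 \right)} \left(-1\right) 132 d = \left(2 + 5^{2}\right) \left(-1\right) 132 \left(-30\right) = \left(2 + 25\right) \left(-1\right) 132 \left(-30\right) = 27 \left(-1\right) 132 \left(-30\right) = \left(-27\right) 132 \left(-30\right) = \left(-3564\right) \left(-30\right) = 106920$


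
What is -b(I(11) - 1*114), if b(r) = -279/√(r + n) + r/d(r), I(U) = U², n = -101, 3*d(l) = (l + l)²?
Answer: -3/28 - 279*I*√94/94 ≈ -0.10714 - 28.777*I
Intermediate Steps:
d(l) = 4*l²/3 (d(l) = (l + l)²/3 = (2*l)²/3 = (4*l²)/3 = 4*l²/3)
b(r) = -279/√(-101 + r) + 3/(4*r) (b(r) = -279/√(r - 101) + r/((4*r²/3)) = -279/√(-101 + r) + r*(3/(4*r²)) = -279/√(-101 + r) + 3/(4*r))
-b(I(11) - 1*114) = -(-279/√(-101 + (11² - 1*114)) + 3/(4*(11² - 1*114))) = -(-279/√(-101 + (121 - 114)) + 3/(4*(121 - 114))) = -(-279/√(-101 + 7) + (¾)/7) = -(-(-279)*I*√94/94 + (¾)*(⅐)) = -(-(-279)*I*√94/94 + 3/28) = -(279*I*√94/94 + 3/28) = -(3/28 + 279*I*√94/94) = -3/28 - 279*I*√94/94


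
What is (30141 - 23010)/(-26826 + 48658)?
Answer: 7131/21832 ≈ 0.32663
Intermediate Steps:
(30141 - 23010)/(-26826 + 48658) = 7131/21832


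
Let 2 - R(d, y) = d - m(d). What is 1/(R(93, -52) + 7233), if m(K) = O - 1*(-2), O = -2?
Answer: 1/7142 ≈ 0.00014002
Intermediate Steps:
m(K) = 0 (m(K) = -2 - 1*(-2) = -2 + 2 = 0)
R(d, y) = 2 - d (R(d, y) = 2 - (d - 1*0) = 2 - (d + 0) = 2 - d)
1/(R(93, -52) + 7233) = 1/((2 - 1*93) + 7233) = 1/((2 - 93) + 7233) = 1/(-91 + 7233) = 1/7142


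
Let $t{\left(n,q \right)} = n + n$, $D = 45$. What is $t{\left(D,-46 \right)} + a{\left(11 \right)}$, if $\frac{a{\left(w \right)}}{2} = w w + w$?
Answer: $354$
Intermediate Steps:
$t{\left(n,q \right)} = 2 n$
$a{\left(w \right)} = 2 w + 2 w^{2}$ ($a{\left(w \right)} = 2 \left(w w + w\right) = 2 \left(w^{2} + w\right) = 2 \left(w + w^{2}\right) = 2 w + 2 w^{2}$)
$t{\left(D,-46 \right)} + a{\left(11 \right)} = 2 \cdot 45 + 2 \cdot 11 \left(1 + 11\right) = 90 + 2 \cdot 11 \cdot 12 = 90 + 264 = 354$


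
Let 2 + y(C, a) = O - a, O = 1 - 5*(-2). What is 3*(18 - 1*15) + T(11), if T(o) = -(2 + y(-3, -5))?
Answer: -7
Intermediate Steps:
O = 11 (O = 1 + 10 = 11)
y(C, a) = 9 - a (y(C, a) = -2 + (11 - a) = 9 - a)
T(o) = -16 (T(o) = -(2 + (9 - 1*(-5))) = -(2 + (9 + 5)) = -(2 + 14) = -1*16 = -16)
3*(18 - 1*15) + T(11) = 3*(18 - 1*15) - 16 = 3*(18 - 15) - 16 = 3*3 - 16 = 9 - 16 = -7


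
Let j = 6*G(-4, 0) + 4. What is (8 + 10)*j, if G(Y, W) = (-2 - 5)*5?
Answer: -3708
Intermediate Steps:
G(Y, W) = -35 (G(Y, W) = -7*5 = -35)
j = -206 (j = 6*(-35) + 4 = -210 + 4 = -206)
(8 + 10)*j = (8 + 10)*(-206) = 18*(-206) = -3708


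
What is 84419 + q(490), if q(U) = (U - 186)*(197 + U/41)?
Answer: 6065547/41 ≈ 1.4794e+5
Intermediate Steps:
q(U) = (-186 + U)*(197 + U/41) (q(U) = (-186 + U)*(197 + U*(1/41)) = (-186 + U)*(197 + U/41))
84419 + q(490) = 84419 + (-36642 + (1/41)*490² + (7891/41)*490) = 84419 + (-36642 + (1/41)*240100 + 3866590/41) = 84419 + (-36642 + 240100/41 + 3866590/41) = 84419 + 2604368/41 = 6065547/41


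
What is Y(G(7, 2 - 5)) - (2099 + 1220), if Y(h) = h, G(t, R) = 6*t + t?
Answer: -3270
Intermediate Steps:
G(t, R) = 7*t
Y(G(7, 2 - 5)) - (2099 + 1220) = 7*7 - (2099 + 1220) = 49 - 1*3319 = 49 - 3319 = -3270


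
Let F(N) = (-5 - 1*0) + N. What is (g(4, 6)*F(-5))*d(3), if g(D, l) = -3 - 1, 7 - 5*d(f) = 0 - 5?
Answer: 96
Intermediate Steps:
F(N) = -5 + N (F(N) = (-5 + 0) + N = -5 + N)
d(f) = 12/5 (d(f) = 7/5 - (0 - 5)/5 = 7/5 - ⅕*(-5) = 7/5 + 1 = 12/5)
g(D, l) = -4
(g(4, 6)*F(-5))*d(3) = -4*(-5 - 5)*(12/5) = -4*(-10)*(12/5) = 40*(12/5) = 96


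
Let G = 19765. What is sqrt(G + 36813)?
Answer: sqrt(56578) ≈ 237.86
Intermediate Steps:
sqrt(G + 36813) = sqrt(19765 + 36813) = sqrt(56578)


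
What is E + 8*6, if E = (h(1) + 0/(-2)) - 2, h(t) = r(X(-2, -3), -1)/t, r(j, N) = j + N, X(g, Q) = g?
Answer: 43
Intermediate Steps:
r(j, N) = N + j
h(t) = -3/t (h(t) = (-1 - 2)/t = -3/t)
E = -5 (E = (-3/1 + 0/(-2)) - 2 = (-3*1 + 0*(-½)) - 2 = (-3 + 0) - 2 = -3 - 2 = -5)
E + 8*6 = -5 + 8*6 = -5 + 48 = 43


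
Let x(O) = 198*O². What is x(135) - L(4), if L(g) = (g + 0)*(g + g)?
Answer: 3608518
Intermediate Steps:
L(g) = 2*g² (L(g) = g*(2*g) = 2*g²)
x(135) - L(4) = 198*135² - 2*4² = 198*18225 - 2*16 = 3608550 - 1*32 = 3608550 - 32 = 3608518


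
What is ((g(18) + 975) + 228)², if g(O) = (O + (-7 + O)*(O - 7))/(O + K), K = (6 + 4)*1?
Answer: 1143995329/784 ≈ 1.4592e+6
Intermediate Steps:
K = 10 (K = 10*1 = 10)
g(O) = (O + (-7 + O)²)/(10 + O) (g(O) = (O + (-7 + O)*(O - 7))/(O + 10) = (O + (-7 + O)*(-7 + O))/(10 + O) = (O + (-7 + O)²)/(10 + O))
((g(18) + 975) + 228)² = (((18 + (-7 + 18)²)/(10 + 18) + 975) + 228)² = (((18 + 11²)/28 + 975) + 228)² = (((18 + 121)/28 + 975) + 228)² = (((1/28)*139 + 975) + 228)² = ((139/28 + 975) + 228)² = (27439/28 + 228)² = (33823/28)² = 1143995329/784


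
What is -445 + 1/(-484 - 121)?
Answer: -269226/605 ≈ -445.00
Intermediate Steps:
-445 + 1/(-484 - 121) = -445 + 1/(-605) = -445 - 1/605 = -269226/605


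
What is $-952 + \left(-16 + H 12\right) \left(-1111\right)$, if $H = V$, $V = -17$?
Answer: $243468$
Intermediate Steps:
$H = -17$
$-952 + \left(-16 + H 12\right) \left(-1111\right) = -952 + \left(-16 - 204\right) \left(-1111\right) = -952 - -244420 = -952 + 244420 = 243468$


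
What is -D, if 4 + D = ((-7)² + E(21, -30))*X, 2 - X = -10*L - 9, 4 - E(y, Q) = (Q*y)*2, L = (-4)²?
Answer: -224519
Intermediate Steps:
L = 16
E(y, Q) = 4 - 2*Q*y (E(y, Q) = 4 - Q*y*2 = 4 - 2*Q*y)
X = 171 (X = 2 - (-10*16 - 9) = 2 - (-160 - 9) = 2 - 1*(-169) = 2 + 169 = 171)
D = 224519 (D = -4 + ((-7)² + (4 - 2*(-30)*21))*171 = -4 + (49 + (4 + 1260))*171 = -4 + (49 + 1264)*171 = -4 + 1313*171 = -4 + 224523 = 224519)
-D = -1*224519 = -224519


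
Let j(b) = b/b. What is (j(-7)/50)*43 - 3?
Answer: -107/50 ≈ -2.1400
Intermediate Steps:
j(b) = 1
(j(-7)/50)*43 - 3 = (1/50)*43 - 3 = 43/50 - 3 = -107/50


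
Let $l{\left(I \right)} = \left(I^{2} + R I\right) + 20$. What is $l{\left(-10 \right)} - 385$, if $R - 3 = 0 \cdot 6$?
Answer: $-295$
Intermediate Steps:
$R = 3$ ($R = 3 + 0 \cdot 6 = 3 + 0 = 3$)
$l{\left(I \right)} = 20 + I^{2} + 3 I$ ($l{\left(I \right)} = \left(I^{2} + 3 I\right) + 20 = 20 + I^{2} + 3 I$)
$l{\left(-10 \right)} - 385 = \left(20 + \left(-10\right)^{2} + 3 \left(-10\right)\right) - 385 = \left(20 + 100 - 30\right) - 385 = 90 - 385 = -295$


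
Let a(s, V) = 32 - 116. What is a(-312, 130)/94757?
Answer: -84/94757 ≈ -0.00088648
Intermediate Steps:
a(s, V) = -84
a(-312, 130)/94757 = -84/94757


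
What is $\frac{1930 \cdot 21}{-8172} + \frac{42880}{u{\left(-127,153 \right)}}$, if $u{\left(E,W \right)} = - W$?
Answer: $- \frac{19812025}{69462} \approx -285.22$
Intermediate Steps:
$\frac{1930 \cdot 21}{-8172} + \frac{42880}{u{\left(-127,153 \right)}} = \frac{1930 \cdot 21}{-8172} + \frac{42880}{\left(-1\right) 153} = 40530 \left(- \frac{1}{8172}\right) + \frac{42880}{-153} = - \frac{6755}{1362} + 42880 \left(- \frac{1}{153}\right) = - \frac{6755}{1362} - \frac{42880}{153} = - \frac{19812025}{69462}$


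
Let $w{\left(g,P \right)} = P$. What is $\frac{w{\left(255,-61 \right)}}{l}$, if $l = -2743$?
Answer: $\frac{61}{2743} \approx 0.022238$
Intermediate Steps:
$\frac{w{\left(255,-61 \right)}}{l} = - \frac{61}{-2743} = \left(-61\right) \left(- \frac{1}{2743}\right) = \frac{61}{2743}$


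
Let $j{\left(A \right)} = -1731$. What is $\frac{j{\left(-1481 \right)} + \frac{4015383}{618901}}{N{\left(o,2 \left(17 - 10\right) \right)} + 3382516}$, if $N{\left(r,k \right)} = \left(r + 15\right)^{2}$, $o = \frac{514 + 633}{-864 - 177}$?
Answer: $- \frac{289153791853722}{567188362477295605} \approx -0.0005098$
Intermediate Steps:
$o = - \frac{1147}{1041}$ ($o = \frac{1147}{-1041} = 1147 \left(- \frac{1}{1041}\right) = - \frac{1147}{1041} \approx -1.1018$)
$N{\left(r,k \right)} = \left(15 + r\right)^{2}$
$\frac{j{\left(-1481 \right)} + \frac{4015383}{618901}}{N{\left(o,2 \left(17 - 10\right) \right)} + 3382516} = \frac{-1731 + \frac{4015383}{618901}}{\left(15 - \frac{1147}{1041}\right)^{2} + 3382516} = \frac{-1731 + 4015383 \cdot \frac{1}{618901}}{\left(\frac{14468}{1041}\right)^{2} + 3382516} = \frac{-1731 + \frac{4015383}{618901}}{\frac{209323024}{1083681} + 3382516} = - \frac{1067302248}{618901 \cdot \frac{3665777644420}{1083681}} = \left(- \frac{1067302248}{618901}\right) \frac{1083681}{3665777644420} = - \frac{289153791853722}{567188362477295605}$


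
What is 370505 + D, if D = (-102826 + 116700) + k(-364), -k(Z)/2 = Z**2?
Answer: 119387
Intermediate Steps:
k(Z) = -2*Z**2
D = -251118 (D = (-102826 + 116700) - 2*(-364)**2 = 13874 - 2*132496 = 13874 - 264992 = -251118)
370505 + D = 370505 - 251118 = 119387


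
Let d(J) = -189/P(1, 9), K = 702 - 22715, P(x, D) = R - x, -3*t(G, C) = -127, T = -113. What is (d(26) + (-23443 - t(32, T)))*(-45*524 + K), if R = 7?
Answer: 6433217893/6 ≈ 1.0722e+9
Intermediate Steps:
t(G, C) = 127/3 (t(G, C) = -⅓*(-127) = 127/3)
P(x, D) = 7 - x
K = -22013
d(J) = -63/2 (d(J) = -189/(7 - 1*1) = -189/(7 - 1) = -189/6 = -189*⅙ = -63/2)
(d(26) + (-23443 - t(32, T)))*(-45*524 + K) = (-63/2 + (-23443 - 1*127/3))*(-45*524 - 22013) = (-63/2 + (-23443 - 127/3))*(-23580 - 22013) = (-63/2 - 70456/3)*(-45593) = -141101/6*(-45593) = 6433217893/6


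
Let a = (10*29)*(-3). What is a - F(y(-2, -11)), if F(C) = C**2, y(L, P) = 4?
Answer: -886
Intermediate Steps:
a = -870 (a = 290*(-3) = -870)
a - F(y(-2, -11)) = -870 - 1*4**2 = -870 - 1*16 = -870 - 16 = -886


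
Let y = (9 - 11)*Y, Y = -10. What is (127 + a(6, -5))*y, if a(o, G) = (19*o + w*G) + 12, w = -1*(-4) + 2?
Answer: 4460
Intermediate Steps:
w = 6 (w = 4 + 2 = 6)
a(o, G) = 12 + 6*G + 19*o (a(o, G) = (19*o + 6*G) + 12 = (6*G + 19*o) + 12 = 12 + 6*G + 19*o)
y = 20 (y = (9 - 11)*(-10) = -2*(-10) = 20)
(127 + a(6, -5))*y = (127 + (12 + 6*(-5) + 19*6))*20 = (127 + (12 - 30 + 114))*20 = (127 + 96)*20 = 223*20 = 4460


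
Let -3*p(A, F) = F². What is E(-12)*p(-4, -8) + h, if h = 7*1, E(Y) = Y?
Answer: 263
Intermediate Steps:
p(A, F) = -F²/3
h = 7
E(-12)*p(-4, -8) + h = -(-4)*(-8)² + 7 = -(-4)*64 + 7 = -12*(-64/3) + 7 = 256 + 7 = 263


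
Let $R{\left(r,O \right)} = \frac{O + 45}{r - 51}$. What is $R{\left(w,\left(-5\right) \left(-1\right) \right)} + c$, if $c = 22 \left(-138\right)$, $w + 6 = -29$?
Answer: $- \frac{130573}{43} \approx -3036.6$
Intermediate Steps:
$w = -35$ ($w = -6 - 29 = -35$)
$R{\left(r,O \right)} = \frac{45 + O}{-51 + r}$
$c = -3036$
$R{\left(w,\left(-5\right) \left(-1\right) \right)} + c = \frac{45 - -5}{-51 - 35} - 3036 = \frac{45 + 5}{-86} - 3036 = \left(- \frac{1}{86}\right) 50 - 3036 = - \frac{25}{43} - 3036 = - \frac{130573}{43}$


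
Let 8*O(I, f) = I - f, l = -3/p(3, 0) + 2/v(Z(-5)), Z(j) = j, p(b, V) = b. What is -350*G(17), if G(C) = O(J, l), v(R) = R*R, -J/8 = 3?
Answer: 4039/4 ≈ 1009.8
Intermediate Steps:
J = -24 (J = -8*3 = -24)
v(R) = R²
l = -23/25 (l = -3/3 + 2/((-5)²) = -3*⅓ + 2/25 = -1 + 2*(1/25) = -1 + 2/25 = -23/25 ≈ -0.92000)
O(I, f) = -f/8 + I/8 (O(I, f) = (I - f)/8 = -f/8 + I/8)
G(C) = -577/200 (G(C) = -⅛*(-23/25) + (⅛)*(-24) = 23/200 - 3 = -577/200)
-350*G(17) = -350*(-577/200) = 4039/4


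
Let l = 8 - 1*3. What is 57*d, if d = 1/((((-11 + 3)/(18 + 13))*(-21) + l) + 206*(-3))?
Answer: -1767/18835 ≈ -0.093815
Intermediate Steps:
l = 5 (l = 8 - 3 = 5)
d = -31/18835 (d = 1/((((-11 + 3)/(18 + 13))*(-21) + 5) + 206*(-3)) = 1/((-8/31*(-21) + 5) - 618) = 1/((168/31 + 5) - 618) = 1/(323/31 - 618) = 1/(-18835/31) = -31/18835 ≈ -0.0016459)
57*d = 57*(-31/18835) = -1767/18835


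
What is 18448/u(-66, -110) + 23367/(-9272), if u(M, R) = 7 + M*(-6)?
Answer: 161632955/3736616 ≈ 43.257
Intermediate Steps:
u(M, R) = 7 - 6*M
18448/u(-66, -110) + 23367/(-9272) = 18448/(7 - 6*(-66)) + 23367/(-9272) = 18448/(7 + 396) + 23367*(-1/9272) = 18448/403 - 23367/9272 = 161632955/3736616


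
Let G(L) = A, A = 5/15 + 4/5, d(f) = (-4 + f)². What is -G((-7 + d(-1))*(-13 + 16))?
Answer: -17/15 ≈ -1.1333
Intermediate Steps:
A = 17/15 (A = 5*(1/15) + 4*(⅕) = ⅓ + ⅘ = 17/15 ≈ 1.1333)
G(L) = 17/15
-G((-7 + d(-1))*(-13 + 16)) = -1*17/15 = -17/15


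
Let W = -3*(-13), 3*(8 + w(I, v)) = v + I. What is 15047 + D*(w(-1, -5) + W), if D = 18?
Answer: 15569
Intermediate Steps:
w(I, v) = -8 + I/3 + v/3 (w(I, v) = -8 + (v + I)/3 = -8 + (I + v)/3 = -8 + (I/3 + v/3) = -8 + I/3 + v/3)
W = 39
15047 + D*(w(-1, -5) + W) = 15047 + 18*((-8 + (1/3)*(-1) + (1/3)*(-5)) + 39) = 15047 + 18*((-8 - 1/3 - 5/3) + 39) = 15047 + 18*(-10 + 39) = 15047 + 18*29 = 15047 + 522 = 15569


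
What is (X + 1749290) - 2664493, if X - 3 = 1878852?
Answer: 963652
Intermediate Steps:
X = 1878855 (X = 3 + 1878852 = 1878855)
(X + 1749290) - 2664493 = (1878855 + 1749290) - 2664493 = 3628145 - 2664493 = 963652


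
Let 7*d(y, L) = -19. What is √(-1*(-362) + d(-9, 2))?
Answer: √17605/7 ≈ 18.955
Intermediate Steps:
d(y, L) = -19/7 (d(y, L) = (⅐)*(-19) = -19/7)
√(-1*(-362) + d(-9, 2)) = √(-1*(-362) - 19/7) = √(362 - 19/7) = √(2515/7) = √17605/7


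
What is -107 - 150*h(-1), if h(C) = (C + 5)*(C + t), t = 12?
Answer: -6707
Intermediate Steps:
h(C) = (5 + C)*(12 + C) (h(C) = (C + 5)*(C + 12) = (5 + C)*(12 + C))
-107 - 150*h(-1) = -107 - 150*(60 + (-1)² + 17*(-1)) = -107 - 150*(60 + 1 - 17) = -107 - 150*44 = -107 - 6600 = -6707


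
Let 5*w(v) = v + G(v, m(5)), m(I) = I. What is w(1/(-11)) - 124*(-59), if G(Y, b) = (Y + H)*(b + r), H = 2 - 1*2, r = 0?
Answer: 402374/55 ≈ 7315.9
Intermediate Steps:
H = 0 (H = 2 - 2 = 0)
G(Y, b) = Y*b (G(Y, b) = (Y + 0)*(b + 0) = Y*b)
w(v) = 6*v/5 (w(v) = (v + v*5)/5 = (v + 5*v)/5 = (6*v)/5 = 6*v/5)
w(1/(-11)) - 124*(-59) = 6*(1/(-11))/5 - 124*(-59) = 6*(1*(-1/11))/5 + 7316 = (6/5)*(-1/11) + 7316 = -6/55 + 7316 = 402374/55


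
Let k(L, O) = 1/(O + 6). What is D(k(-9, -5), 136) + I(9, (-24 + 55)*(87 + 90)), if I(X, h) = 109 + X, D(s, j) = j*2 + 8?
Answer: 398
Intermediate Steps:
k(L, O) = 1/(6 + O)
D(s, j) = 8 + 2*j (D(s, j) = 2*j + 8 = 8 + 2*j)
D(k(-9, -5), 136) + I(9, (-24 + 55)*(87 + 90)) = (8 + 2*136) + (109 + 9) = (8 + 272) + 118 = 280 + 118 = 398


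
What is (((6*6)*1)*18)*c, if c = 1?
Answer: 648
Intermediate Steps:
(((6*6)*1)*18)*c = (((6*6)*1)*18)*1 = ((36*1)*18)*1 = (36*18)*1 = 648*1 = 648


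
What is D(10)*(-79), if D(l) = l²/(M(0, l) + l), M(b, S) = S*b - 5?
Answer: -1580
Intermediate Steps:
M(b, S) = -5 + S*b
D(l) = l²/(-5 + l) (D(l) = l²/((-5 + l*0) + l) = l²/((-5 + 0) + l) = l²/(-5 + l))
D(10)*(-79) = (10²/(-5 + 10))*(-79) = (100/5)*(-79) = (100*(⅕))*(-79) = 20*(-79) = -1580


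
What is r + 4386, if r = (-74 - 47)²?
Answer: 19027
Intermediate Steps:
r = 14641 (r = (-121)² = 14641)
r + 4386 = 14641 + 4386 = 19027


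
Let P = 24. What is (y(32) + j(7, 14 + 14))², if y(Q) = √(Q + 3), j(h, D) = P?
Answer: (24 + √35)² ≈ 894.97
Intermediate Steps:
j(h, D) = 24
y(Q) = √(3 + Q)
(y(32) + j(7, 14 + 14))² = (√(3 + 32) + 24)² = (√35 + 24)² = (24 + √35)²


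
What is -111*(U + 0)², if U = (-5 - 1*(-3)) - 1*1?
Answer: -999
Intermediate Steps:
U = -3 (U = (-5 + 3) - 1 = -2 - 1 = -3)
-111*(U + 0)² = -111*(-3 + 0)² = -111*(-3)² = -111*9 = -999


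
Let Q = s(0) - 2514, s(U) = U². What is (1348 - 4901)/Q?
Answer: 3553/2514 ≈ 1.4133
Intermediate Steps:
Q = -2514 (Q = 0² - 2514 = 0 - 2514 = -2514)
(1348 - 4901)/Q = (1348 - 4901)/(-2514) = -3553*(-1/2514) = 3553/2514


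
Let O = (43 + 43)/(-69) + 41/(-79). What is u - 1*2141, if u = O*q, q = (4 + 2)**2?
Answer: -4005673/1817 ≈ -2204.6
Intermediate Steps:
O = -9623/5451 (O = 86*(-1/69) + 41*(-1/79) = -86/69 - 41/79 = -9623/5451 ≈ -1.7654)
q = 36 (q = 6**2 = 36)
u = -115476/1817 (u = -9623/5451*36 = -115476/1817 ≈ -63.553)
u - 1*2141 = -115476/1817 - 1*2141 = -115476/1817 - 2141 = -4005673/1817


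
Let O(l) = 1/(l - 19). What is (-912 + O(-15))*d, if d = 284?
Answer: -4403278/17 ≈ -2.5902e+5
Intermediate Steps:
O(l) = 1/(-19 + l)
(-912 + O(-15))*d = (-912 + 1/(-19 - 15))*284 = (-912 + 1/(-34))*284 = (-912 - 1/34)*284 = -31009/34*284 = -4403278/17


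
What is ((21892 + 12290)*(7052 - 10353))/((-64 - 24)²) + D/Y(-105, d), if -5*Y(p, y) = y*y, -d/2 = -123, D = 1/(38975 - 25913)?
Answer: -5574461304817529/382582636128 ≈ -14571.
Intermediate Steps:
D = 1/13062 ≈ 7.6558e-5
d = 246 (d = -2*(-123) = 246)
Y(p, y) = -y²/5 (Y(p, y) = -y*y/5 = -y²/5)
((21892 + 12290)*(7052 - 10353))/((-64 - 24)²) + D/Y(-105, d) = ((21892 + 12290)*(7052 - 10353))/((-64 - 24)²) + 1/(13062*((-⅕*246²))) = (34182*(-3301))/((-88)²) + 1/(13062*((-⅕*60516))) = -112834782/7744 + 1/(13062*(-60516/5)) = -112834782*1/7744 + (1/13062)*(-5/60516) = -56417391/3872 - 5/790459992 = -5574461304817529/382582636128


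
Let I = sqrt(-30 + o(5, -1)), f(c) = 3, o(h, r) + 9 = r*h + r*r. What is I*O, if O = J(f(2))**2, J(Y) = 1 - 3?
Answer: 4*I*sqrt(43) ≈ 26.23*I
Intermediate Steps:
o(h, r) = -9 + r**2 + h*r (o(h, r) = -9 + (r*h + r*r) = -9 + (h*r + r**2) = -9 + (r**2 + h*r) = -9 + r**2 + h*r)
I = I*sqrt(43) (I = sqrt(-30 + (-9 + (-1)**2 + 5*(-1))) = sqrt(-30 + (-9 + 1 - 5)) = sqrt(-30 - 13) = sqrt(-43) = I*sqrt(43) ≈ 6.5574*I)
J(Y) = -2
O = 4 (O = (-2)**2 = 4)
I*O = (I*sqrt(43))*4 = 4*I*sqrt(43)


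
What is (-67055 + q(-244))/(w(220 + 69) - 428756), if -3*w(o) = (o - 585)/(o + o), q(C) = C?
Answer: 58348233/371731304 ≈ 0.15696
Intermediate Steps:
w(o) = -(-585 + o)/(6*o) (w(o) = -(o - 585)/(3*(o + o)) = -(-585 + o)/(3*(2*o)) = -(-585 + o)*1/(2*o)/3 = -(-585 + o)/(6*o))
(-67055 + q(-244))/(w(220 + 69) - 428756) = (-67055 - 244)/((585 - (220 + 69))/(6*(220 + 69)) - 428756) = -67299/((1/6)*(585 - 1*289)/289 - 428756) = -67299/((1/6)*(1/289)*(585 - 289) - 428756) = -67299/((1/6)*(1/289)*296 - 428756) = -67299/(148/867 - 428756) = -67299/(-371731304/867) = -67299*(-867/371731304) = 58348233/371731304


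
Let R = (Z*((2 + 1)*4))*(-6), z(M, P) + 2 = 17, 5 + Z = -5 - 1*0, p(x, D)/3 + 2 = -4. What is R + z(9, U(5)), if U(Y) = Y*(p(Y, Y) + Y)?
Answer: 735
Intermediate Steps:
p(x, D) = -18 (p(x, D) = -6 + 3*(-4) = -6 - 12 = -18)
Z = -10 (Z = -5 + (-5 - 1*0) = -5 + (-5 + 0) = -5 - 5 = -10)
U(Y) = Y*(-18 + Y)
z(M, P) = 15 (z(M, P) = -2 + 17 = 15)
R = 720 (R = -10*(2 + 1)*4*(-6) = -30*4*(-6) = -10*12*(-6) = -120*(-6) = 720)
R + z(9, U(5)) = 720 + 15 = 735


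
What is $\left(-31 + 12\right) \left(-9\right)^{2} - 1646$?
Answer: $-3185$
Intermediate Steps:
$\left(-31 + 12\right) \left(-9\right)^{2} - 1646 = \left(-19\right) 81 - 1646 = -1539 - 1646 = -3185$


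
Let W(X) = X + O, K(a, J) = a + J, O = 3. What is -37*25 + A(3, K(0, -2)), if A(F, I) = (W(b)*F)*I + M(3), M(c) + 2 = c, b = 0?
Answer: -942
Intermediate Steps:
M(c) = -2 + c
K(a, J) = J + a
W(X) = 3 + X (W(X) = X + 3 = 3 + X)
A(F, I) = 1 + 3*F*I (A(F, I) = ((3 + 0)*F)*I + (-2 + 3) = (3*F)*I + 1 = 3*F*I + 1 = 1 + 3*F*I)
-37*25 + A(3, K(0, -2)) = -37*25 + (1 + 3*3*(-2 + 0)) = -925 + (1 + 3*3*(-2)) = -925 + (1 - 18) = -925 - 17 = -942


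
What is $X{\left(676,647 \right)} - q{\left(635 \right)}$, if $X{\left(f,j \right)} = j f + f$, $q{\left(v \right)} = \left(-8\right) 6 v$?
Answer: $468528$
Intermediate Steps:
$q{\left(v \right)} = - 48 v$
$X{\left(f,j \right)} = f + f j$ ($X{\left(f,j \right)} = f j + f = f + f j$)
$X{\left(676,647 \right)} - q{\left(635 \right)} = 676 \left(1 + 647\right) - \left(-48\right) 635 = 676 \cdot 648 - -30480 = 438048 + 30480 = 468528$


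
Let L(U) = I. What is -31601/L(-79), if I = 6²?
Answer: -31601/36 ≈ -877.81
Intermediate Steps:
I = 36
L(U) = 36
-31601/L(-79) = -31601/36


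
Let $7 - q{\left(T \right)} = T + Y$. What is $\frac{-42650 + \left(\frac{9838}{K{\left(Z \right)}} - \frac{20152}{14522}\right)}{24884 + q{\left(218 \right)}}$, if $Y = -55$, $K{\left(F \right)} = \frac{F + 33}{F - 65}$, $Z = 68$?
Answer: $- \frac{7766140793}{4533637702} \approx -1.713$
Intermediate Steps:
$K{\left(F \right)} = \frac{33 + F}{-65 + F}$
$q{\left(T \right)} = 62 - T$ ($q{\left(T \right)} = 7 - \left(T - 55\right) = 7 - \left(-55 + T\right) = 62 - T$)
$\frac{-42650 + \left(\frac{9838}{K{\left(Z \right)}} - \frac{20152}{14522}\right)}{24884 + q{\left(218 \right)}} = \frac{-42650 + \left(\frac{9838}{\frac{1}{-65 + 68} \left(33 + 68\right)} - \frac{20152}{14522}\right)}{24884 + \left(62 - 218\right)} = \frac{-42650 + \left(\frac{9838}{\frac{1}{3} \cdot 101} - \frac{10076}{7261}\right)}{24884 + \left(62 - 218\right)} = \frac{-42650 - \left(\frac{10076}{7261} - \frac{9838}{\frac{1}{3} \cdot 101}\right)}{24884 - 156} = \frac{-42650 - \left(\frac{10076}{7261} - \frac{9838}{\frac{101}{3}}\right)}{24728} = \left(-42650 + \left(9838 \cdot \frac{3}{101} - \frac{10076}{7261}\right)\right) \frac{1}{24728} = \left(-42650 + \left(\frac{29514}{101} - \frac{10076}{7261}\right)\right) \frac{1}{24728} = \left(-42650 + \frac{213283478}{733361}\right) \frac{1}{24728} = \left(- \frac{31064563172}{733361}\right) \frac{1}{24728} = - \frac{7766140793}{4533637702}$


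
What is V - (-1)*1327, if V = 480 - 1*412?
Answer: 1395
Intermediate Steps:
V = 68 (V = 480 - 412 = 68)
V - (-1)*1327 = 68 - (-1)*1327 = 68 - 1*(-1327) = 68 + 1327 = 1395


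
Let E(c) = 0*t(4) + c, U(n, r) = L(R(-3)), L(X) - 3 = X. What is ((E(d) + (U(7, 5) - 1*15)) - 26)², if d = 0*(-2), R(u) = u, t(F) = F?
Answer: 1681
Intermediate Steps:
L(X) = 3 + X
U(n, r) = 0 (U(n, r) = 3 - 3 = 0)
d = 0
E(c) = c (E(c) = 0*4 + c = 0 + c = c)
((E(d) + (U(7, 5) - 1*15)) - 26)² = ((0 + (0 - 1*15)) - 26)² = ((0 + (0 - 15)) - 26)² = ((0 - 15) - 26)² = (-15 - 26)² = (-41)² = 1681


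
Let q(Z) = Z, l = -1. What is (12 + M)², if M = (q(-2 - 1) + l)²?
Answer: 784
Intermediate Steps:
M = 16 (M = ((-2 - 1) - 1)² = (-3 - 1)² = (-4)² = 16)
(12 + M)² = (12 + 16)² = 28² = 784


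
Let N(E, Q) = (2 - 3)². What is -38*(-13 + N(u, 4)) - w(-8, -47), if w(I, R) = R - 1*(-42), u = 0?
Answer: 461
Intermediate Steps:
N(E, Q) = 1 (N(E, Q) = (-1)² = 1)
w(I, R) = 42 + R (w(I, R) = R + 42 = 42 + R)
-38*(-13 + N(u, 4)) - w(-8, -47) = -38*(-13 + 1) - (42 - 47) = -38*(-12) - 1*(-5) = 456 + 5 = 461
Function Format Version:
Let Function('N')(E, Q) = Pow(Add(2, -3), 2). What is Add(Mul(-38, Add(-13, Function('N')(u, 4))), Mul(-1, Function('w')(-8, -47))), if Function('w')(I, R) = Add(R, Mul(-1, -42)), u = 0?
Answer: 461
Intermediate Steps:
Function('N')(E, Q) = 1 (Function('N')(E, Q) = Pow(-1, 2) = 1)
Function('w')(I, R) = Add(42, R) (Function('w')(I, R) = Add(R, 42) = Add(42, R))
Add(Mul(-38, Add(-13, Function('N')(u, 4))), Mul(-1, Function('w')(-8, -47))) = Add(Mul(-38, Add(-13, 1)), Mul(-1, Add(42, -47))) = Add(Mul(-38, -12), Mul(-1, -5)) = Add(456, 5) = 461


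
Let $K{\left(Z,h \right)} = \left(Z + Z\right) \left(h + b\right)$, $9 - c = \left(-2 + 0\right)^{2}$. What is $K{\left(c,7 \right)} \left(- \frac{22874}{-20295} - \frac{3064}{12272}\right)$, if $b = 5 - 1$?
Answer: $\frac{27315731}{283023} \approx 96.514$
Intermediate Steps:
$c = 5$ ($c = 9 - \left(-2 + 0\right)^{2} = 9 - \left(-2\right)^{2} = 9 - 4 = 5$)
$b = 4$ ($b = 5 - 1 = 4$)
$K{\left(Z,h \right)} = 2 Z \left(4 + h\right)$ ($K{\left(Z,h \right)} = \left(Z + Z\right) \left(h + 4\right) = 2 Z \left(4 + h\right)$)
$K{\left(c,7 \right)} \left(- \frac{22874}{-20295} - \frac{3064}{12272}\right) = 2 \cdot 5 \left(4 + 7\right) \left(- \frac{22874}{-20295} - \frac{3064}{12272}\right) = 2 \cdot 5 \cdot 11 \left(\left(-22874\right) \left(- \frac{1}{20295}\right) - \frac{383}{1534}\right) = 110 \left(\frac{22874}{20295} - \frac{383}{1534}\right) = 110 \cdot \frac{27315731}{31132530} = \frac{27315731}{283023}$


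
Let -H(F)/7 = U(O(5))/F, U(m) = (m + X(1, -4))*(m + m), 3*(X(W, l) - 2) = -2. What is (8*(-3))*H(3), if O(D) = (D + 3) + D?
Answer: 62608/3 ≈ 20869.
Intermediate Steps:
O(D) = 3 + 2*D (O(D) = (3 + D) + D = 3 + 2*D)
X(W, l) = 4/3 (X(W, l) = 2 + (1/3)*(-2) = 2 - 2/3 = 4/3)
U(m) = 2*m*(4/3 + m) (U(m) = (m + 4/3)*(m + m) = (4/3 + m)*(2*m) = 2*m*(4/3 + m))
H(F) = -7826/(3*F) (H(F) = -7*2*(3 + 2*5)*(4 + 3*(3 + 2*5))/3/F = -7*2*(3 + 10)*(4 + 3*(3 + 10))/3/F = -7*(2/3)*13*(4 + 3*13)/F = -7*(2/3)*13*(4 + 39)/F = -7*(2/3)*13*43/F = -7826/(3*F))
(8*(-3))*H(3) = (8*(-3))*(-7826/3/3) = -(-62608)/3 = -24*(-7826/9) = 62608/3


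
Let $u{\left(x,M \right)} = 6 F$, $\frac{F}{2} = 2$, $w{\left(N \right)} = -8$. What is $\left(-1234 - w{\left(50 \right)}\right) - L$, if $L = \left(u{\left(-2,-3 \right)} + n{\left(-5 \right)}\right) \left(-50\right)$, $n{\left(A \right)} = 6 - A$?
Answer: $524$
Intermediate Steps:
$F = 4$ ($F = 2 \cdot 2 = 4$)
$u{\left(x,M \right)} = 24$ ($u{\left(x,M \right)} = 6 \cdot 4 = 24$)
$L = -1750$ ($L = \left(24 + \left(6 - -5\right)\right) \left(-50\right) = \left(24 + \left(6 + 5\right)\right) \left(-50\right) = \left(24 + 11\right) \left(-50\right) = 35 \left(-50\right) = -1750$)
$\left(-1234 - w{\left(50 \right)}\right) - L = \left(-1234 - -8\right) - -1750 = \left(-1234 + 8\right) + 1750 = -1226 + 1750 = 524$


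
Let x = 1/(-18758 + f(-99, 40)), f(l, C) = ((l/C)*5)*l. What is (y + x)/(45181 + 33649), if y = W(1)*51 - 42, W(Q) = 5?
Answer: 29876011/11056932290 ≈ 0.0027020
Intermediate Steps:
f(l, C) = 5*l²/C (f(l, C) = (5*l/C)*l = 5*l²/C)
x = -8/140263 (x = 1/(-18758 + 5*(-99)²/40) = 1/(-18758 + 5*(1/40)*9801) = 1/(-18758 + 9801/8) = 1/(-140263/8) = -8/140263 ≈ -5.7036e-5)
y = 213 (y = 5*51 - 42 = 255 - 42 = 213)
(y + x)/(45181 + 33649) = (213 - 8/140263)/(45181 + 33649) = (29876011/140263)/78830 = (29876011/140263)*(1/78830) = 29876011/11056932290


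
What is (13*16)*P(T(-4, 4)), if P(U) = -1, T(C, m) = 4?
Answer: -208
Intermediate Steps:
(13*16)*P(T(-4, 4)) = (13*16)*(-1) = 208*(-1) = -208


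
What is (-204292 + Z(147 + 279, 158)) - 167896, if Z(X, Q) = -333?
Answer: -372521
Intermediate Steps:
(-204292 + Z(147 + 279, 158)) - 167896 = (-204292 - 333) - 167896 = -204625 - 167896 = -372521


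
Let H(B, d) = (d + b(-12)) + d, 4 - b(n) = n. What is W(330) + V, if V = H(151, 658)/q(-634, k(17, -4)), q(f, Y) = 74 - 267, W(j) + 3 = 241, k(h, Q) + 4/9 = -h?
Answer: 44602/193 ≈ 231.10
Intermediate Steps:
k(h, Q) = -4/9 - h
b(n) = 4 - n
W(j) = 238 (W(j) = -3 + 241 = 238)
H(B, d) = 16 + 2*d (H(B, d) = (d + (4 - 1*(-12))) + d = (d + (4 + 12)) + d = (d + 16) + d = (16 + d) + d = 16 + 2*d)
q(f, Y) = -193
V = -1332/193 (V = (16 + 2*658)/(-193) = (16 + 1316)*(-1/193) = 1332*(-1/193) = -1332/193 ≈ -6.9016)
W(330) + V = 238 - 1332/193 = 44602/193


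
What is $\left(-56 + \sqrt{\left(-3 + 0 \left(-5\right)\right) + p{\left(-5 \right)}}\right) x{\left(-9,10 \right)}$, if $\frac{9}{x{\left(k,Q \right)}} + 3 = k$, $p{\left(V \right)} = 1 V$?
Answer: $42 - \frac{3 i \sqrt{2}}{2} \approx 42.0 - 2.1213 i$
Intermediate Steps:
$p{\left(V \right)} = V$
$x{\left(k,Q \right)} = \frac{9}{-3 + k}$
$\left(-56 + \sqrt{\left(-3 + 0 \left(-5\right)\right) + p{\left(-5 \right)}}\right) x{\left(-9,10 \right)} = \left(-56 + \sqrt{\left(-3 + 0 \left(-5\right)\right) - 5}\right) \frac{9}{-3 - 9} = \left(-56 + \sqrt{\left(-3 + 0\right) - 5}\right) \frac{9}{-12} = \left(-56 + \sqrt{-3 - 5}\right) 9 \left(- \frac{1}{12}\right) = \left(-56 + \sqrt{-8}\right) \left(- \frac{3}{4}\right) = \left(-56 + 2 i \sqrt{2}\right) \left(- \frac{3}{4}\right) = 42 - \frac{3 i \sqrt{2}}{2}$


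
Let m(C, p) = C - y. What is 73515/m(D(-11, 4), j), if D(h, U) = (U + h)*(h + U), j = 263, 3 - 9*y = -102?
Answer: 220545/112 ≈ 1969.2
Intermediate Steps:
y = 35/3 (y = ⅓ - ⅑*(-102) = ⅓ + 34/3 = 35/3 ≈ 11.667)
D(h, U) = (U + h)² (D(h, U) = (U + h)*(U + h) = (U + h)²)
m(C, p) = -35/3 + C (m(C, p) = C - 1*35/3 = C - 35/3 = -35/3 + C)
73515/m(D(-11, 4), j) = 73515/(-35/3 + (4 - 11)²) = 73515/(-35/3 + (-7)²) = 73515/(-35/3 + 49) = 73515/(112/3) = 73515*(3/112) = 220545/112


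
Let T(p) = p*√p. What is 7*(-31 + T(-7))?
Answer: -217 - 49*I*√7 ≈ -217.0 - 129.64*I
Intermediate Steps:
T(p) = p^(3/2)
7*(-31 + T(-7)) = 7*(-31 + (-7)^(3/2)) = 7*(-31 - 7*I*√7) = -217 - 49*I*√7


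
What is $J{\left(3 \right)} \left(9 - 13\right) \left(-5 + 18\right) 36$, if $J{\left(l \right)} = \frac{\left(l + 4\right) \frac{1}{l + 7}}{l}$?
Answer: $- \frac{2184}{5} \approx -436.8$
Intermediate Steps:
$J{\left(l \right)} = \frac{4 + l}{l \left(7 + l\right)}$ ($J{\left(l \right)} = \frac{\left(4 + l\right) \frac{1}{7 + l}}{l} = \frac{\frac{1}{7 + l} \left(4 + l\right)}{l} = \frac{4 + l}{l \left(7 + l\right)}$)
$J{\left(3 \right)} \left(9 - 13\right) \left(-5 + 18\right) 36 = \frac{4 + 3}{3 \left(7 + 3\right)} \left(9 - 13\right) \left(-5 + 18\right) 36 = \frac{1}{3} \cdot \frac{1}{10} \cdot 7 \left(\left(-4\right) 13\right) 36 = \frac{1}{3} \cdot \frac{1}{10} \cdot 7 \left(-52\right) 36 = \frac{7}{30} \left(-52\right) 36 = \left(- \frac{182}{15}\right) 36 = - \frac{2184}{5}$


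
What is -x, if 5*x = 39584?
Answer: -39584/5 ≈ -7916.8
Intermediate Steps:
x = 39584/5 (x = (⅕)*39584 = 39584/5 ≈ 7916.8)
-x = -1*39584/5 = -39584/5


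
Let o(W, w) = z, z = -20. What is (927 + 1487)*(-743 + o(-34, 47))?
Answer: -1841882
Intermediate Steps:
o(W, w) = -20
(927 + 1487)*(-743 + o(-34, 47)) = (927 + 1487)*(-743 - 20) = 2414*(-763) = -1841882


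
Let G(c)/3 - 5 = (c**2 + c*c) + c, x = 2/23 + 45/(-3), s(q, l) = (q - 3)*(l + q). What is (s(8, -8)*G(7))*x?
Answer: 0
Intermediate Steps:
s(q, l) = (-3 + q)*(l + q)
x = -343/23 (x = 2*(1/23) + 45*(-1/3) = 2/23 - 15 = -343/23 ≈ -14.913)
G(c) = 15 + 3*c + 6*c**2 (G(c) = 15 + 3*((c**2 + c*c) + c) = 15 + 3*((c**2 + c**2) + c) = 15 + 3*(2*c**2 + c) = 15 + 3*(c + 2*c**2) = 15 + (3*c + 6*c**2) = 15 + 3*c + 6*c**2)
(s(8, -8)*G(7))*x = ((8**2 - 3*(-8) - 3*8 - 8*8)*(15 + 3*7 + 6*7**2))*(-343/23) = ((64 + 24 - 24 - 64)*(15 + 21 + 6*49))*(-343/23) = (0*(15 + 21 + 294))*(-343/23) = (0*330)*(-343/23) = 0*(-343/23) = 0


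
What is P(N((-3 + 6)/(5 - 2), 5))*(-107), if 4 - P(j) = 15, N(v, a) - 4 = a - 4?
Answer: 1177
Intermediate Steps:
N(v, a) = a (N(v, a) = 4 + (a - 4) = 4 + (-4 + a) = a)
P(j) = -11 (P(j) = 4 - 1*15 = 4 - 15 = -11)
P(N((-3 + 6)/(5 - 2), 5))*(-107) = -11*(-107) = 1177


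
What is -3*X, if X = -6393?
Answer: 19179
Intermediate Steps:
-3*X = -3*(-6393) = 19179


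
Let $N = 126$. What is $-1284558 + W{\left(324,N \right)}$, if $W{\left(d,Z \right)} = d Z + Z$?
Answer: $-1243608$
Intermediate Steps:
$W{\left(d,Z \right)} = Z + Z d$ ($W{\left(d,Z \right)} = Z d + Z = Z + Z d$)
$-1284558 + W{\left(324,N \right)} = -1284558 + 126 \left(1 + 324\right) = -1284558 + 126 \cdot 325 = -1284558 + 40950 = -1243608$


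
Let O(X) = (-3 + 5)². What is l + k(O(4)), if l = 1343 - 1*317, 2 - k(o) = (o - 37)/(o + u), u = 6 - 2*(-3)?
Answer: 16481/16 ≈ 1030.1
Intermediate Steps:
u = 12 (u = 6 + 6 = 12)
O(X) = 4 (O(X) = 2² = 4)
k(o) = 2 - (-37 + o)/(12 + o) (k(o) = 2 - (o - 37)/(o + 12) = 2 - (-37 + o)/(12 + o))
l = 1026 (l = 1343 - 317 = 1026)
l + k(O(4)) = 1026 + (61 + 4)/(12 + 4) = 1026 + 65/16 = 16481/16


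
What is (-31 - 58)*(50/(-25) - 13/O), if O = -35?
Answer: 5073/35 ≈ 144.94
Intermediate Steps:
(-31 - 58)*(50/(-25) - 13/O) = (-31 - 58)*(50/(-25) - 13/(-35)) = -89*(50*(-1/25) - 13*(-1/35)) = -89*(-2 + 13/35) = -89*(-57/35) = 5073/35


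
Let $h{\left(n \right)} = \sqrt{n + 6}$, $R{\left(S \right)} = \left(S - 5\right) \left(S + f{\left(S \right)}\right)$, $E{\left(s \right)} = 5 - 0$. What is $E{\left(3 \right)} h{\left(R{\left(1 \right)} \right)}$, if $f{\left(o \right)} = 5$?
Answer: $15 i \sqrt{2} \approx 21.213 i$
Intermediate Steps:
$E{\left(s \right)} = 5$ ($E{\left(s \right)} = 5 + 0 = 5$)
$R{\left(S \right)} = \left(-5 + S\right) \left(5 + S\right)$ ($R{\left(S \right)} = \left(S - 5\right) \left(S + 5\right) = \left(-5 + S\right) \left(5 + S\right)$)
$h{\left(n \right)} = \sqrt{6 + n}$
$E{\left(3 \right)} h{\left(R{\left(1 \right)} \right)} = 5 \sqrt{6 - \left(25 - 1^{2}\right)} = 5 \sqrt{6 + \left(-25 + 1\right)} = 5 \sqrt{6 - 24} = 5 \sqrt{-18} = 5 \cdot 3 i \sqrt{2} = 15 i \sqrt{2}$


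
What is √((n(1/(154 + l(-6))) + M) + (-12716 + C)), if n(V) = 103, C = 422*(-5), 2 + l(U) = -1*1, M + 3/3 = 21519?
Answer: 3*√755 ≈ 82.432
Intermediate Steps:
M = 21518 (M = -1 + 21519 = 21518)
l(U) = -3 (l(U) = -2 - 1*1 = -2 - 1 = -3)
C = -2110
√((n(1/(154 + l(-6))) + M) + (-12716 + C)) = √((103 + 21518) + (-12716 - 2110)) = √(21621 - 14826) = √6795 = 3*√755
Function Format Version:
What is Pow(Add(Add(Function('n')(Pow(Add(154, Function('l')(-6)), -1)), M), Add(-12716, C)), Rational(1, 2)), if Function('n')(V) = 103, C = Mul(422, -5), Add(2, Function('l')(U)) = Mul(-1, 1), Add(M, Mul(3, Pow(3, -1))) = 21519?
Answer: Mul(3, Pow(755, Rational(1, 2))) ≈ 82.432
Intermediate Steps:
M = 21518 (M = Add(-1, 21519) = 21518)
Function('l')(U) = -3 (Function('l')(U) = Add(-2, Mul(-1, 1)) = Add(-2, -1) = -3)
C = -2110
Pow(Add(Add(Function('n')(Pow(Add(154, Function('l')(-6)), -1)), M), Add(-12716, C)), Rational(1, 2)) = Pow(Add(Add(103, 21518), Add(-12716, -2110)), Rational(1, 2)) = Pow(Add(21621, -14826), Rational(1, 2)) = Pow(6795, Rational(1, 2)) = Mul(3, Pow(755, Rational(1, 2)))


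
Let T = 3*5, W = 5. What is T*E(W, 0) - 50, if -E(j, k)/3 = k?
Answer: -50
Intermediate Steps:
E(j, k) = -3*k
T = 15
T*E(W, 0) - 50 = 15*(-3*0) - 50 = 15*0 - 50 = 0 - 50 = -50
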